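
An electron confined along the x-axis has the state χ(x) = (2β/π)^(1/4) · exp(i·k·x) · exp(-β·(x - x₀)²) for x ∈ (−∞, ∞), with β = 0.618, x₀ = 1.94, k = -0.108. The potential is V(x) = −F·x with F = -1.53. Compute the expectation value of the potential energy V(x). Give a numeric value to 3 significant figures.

2.97

⟨V⟩ = ∫ V(x)·|χ|² dx.
Gaussian moments (u = x − x₀): ∫u^(2j)·e^(−2βu²) du = (2j−1)!!/(4β)^j · √(π/(2β)), odd powers integrate to 0; here √(π/(2β)) = 1.5943.
⟨V⟩ = 2.9682.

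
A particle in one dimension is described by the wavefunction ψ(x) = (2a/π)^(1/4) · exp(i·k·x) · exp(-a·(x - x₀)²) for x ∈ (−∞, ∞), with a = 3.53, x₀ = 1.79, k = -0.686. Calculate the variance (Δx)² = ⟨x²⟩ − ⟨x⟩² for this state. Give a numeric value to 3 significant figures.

0.0708

Compute ⟨x⟩ and ⟨x²⟩ separately, then (Δx)² = ⟨x²⟩ − ⟨x⟩².
Gaussian moments (u = x − x₀): ∫u^(2j)·e^(−2au²) du = (2j−1)!!/(4a)^j · √(π/(2a)), odd powers integrate to 0; here √(π/(2a)) = 0.66707.
⟨x⟩ = 1.7900 and ⟨x²⟩ = 3.2749.
(Δx)² = 3.2749 − (1.7900)² = 0.070822.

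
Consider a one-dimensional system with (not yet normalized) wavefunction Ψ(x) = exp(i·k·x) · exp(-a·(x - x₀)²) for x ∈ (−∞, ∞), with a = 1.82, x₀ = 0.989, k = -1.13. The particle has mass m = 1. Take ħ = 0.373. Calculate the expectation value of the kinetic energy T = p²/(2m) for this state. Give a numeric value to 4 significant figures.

T = −(ħ²/2m) d²/dx², so ⟨T⟩ = −(ħ²/2m) ∫ Ψ*·Ψ'' dx / ∫|Ψ|² dx; with m = 1.
Gaussian moments (u = x − x₀): ∫u^(2j)·e^(−2au²) du = (2j−1)!!/(4a)^j · √(π/(2a)), odd powers integrate to 0; here √(π/(2a)) = 0.92902. Derivatives: Ψ′ = (ik − 2au)·Ψ, Ψ″ = ((ik − 2au)² − 2a)·Ψ; the odd-in-u pieces drop out.
State is unnormalized: ∫|Ψ|² dx = 0.92902, and ∫Ψ*·(−ħ²/2m · Ψ'') dx = 0.20014, so ⟨T⟩ = 0.20014 / 0.92902.
⟨T⟩ = 0.21543.

0.2154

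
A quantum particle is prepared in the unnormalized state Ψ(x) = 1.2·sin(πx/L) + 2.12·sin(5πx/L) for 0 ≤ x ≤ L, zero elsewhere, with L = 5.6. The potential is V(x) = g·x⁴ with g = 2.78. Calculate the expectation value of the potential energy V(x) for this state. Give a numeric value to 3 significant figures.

⟨V⟩ = ∫ V(x)·|Ψ|² dx / ∫|Ψ|² dx.
On 0 ≤ x ≤ L (j ≠ l): ∫sin²(jπx/L) dx = L/2, ∫sin(jπx/L)·sin(lπx/L) dx = 0; diagonal moments ∫x·sin²(jπx/L) dx = L²/4, ∫x²·sin²(jπx/L) dx = L³·(1/6 − 1/(4j²π²)); cross terms ∫x·sin(jπx/L)·sin(lπx/L) dx = 0 for j + l even and −4jlL²/(π²(j² − l²)²) for j + l odd, ∫x²·sin(jπx/L)·sin(lπx/L) dx = (−1)^(j+l)·4jlL³/(π²(j² − l²)²); higher powers the same way via product-to-sum and parts.
State is unnormalized: ∫|Ψ|² dx = 16.616, and ∫Ψ*·V(x)·Ψ dx = 8518.0, so ⟨V⟩ = 8518.0 / 16.616.
⟨V⟩ = 512.63.

513.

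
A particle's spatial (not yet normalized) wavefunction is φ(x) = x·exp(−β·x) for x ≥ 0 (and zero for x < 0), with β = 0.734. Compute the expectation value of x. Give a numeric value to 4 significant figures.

⟨x⟩ = ∫ x·|φ|² dx / ∫|φ|² dx (integrals over the domain).
Every integrand reduces to terms xʲ·e^(−2βx) on [0, ∞); use ∫₀^∞ xʲ·e^(−2βx) dx = j!/(2β)^(j+1).
State is unnormalized: ∫|φ|² dx = 0.63220, and ∫φ*·x·φ dx = 1.2920, so ⟨x⟩ = 1.2920 / 0.63220.
⟨x⟩ = 2.0436.

2.044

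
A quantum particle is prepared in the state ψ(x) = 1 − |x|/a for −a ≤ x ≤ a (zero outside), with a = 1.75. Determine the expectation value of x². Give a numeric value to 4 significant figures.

0.3063

⟨x²⟩ = ∫ x²·|ψ|² dx / ∫|ψ|² dx (integrals over the domain).
ψ is even, so ∫ over [−a, a] = 2∫₀ᵃ with ψ = 1 − x/a there: ∫₀ᵃ (1 − x/a)² dx = a/3, ∫₀ᵃ x²(1 − x/a)² dx = a³/30, ∫₀ᵃ x⁴(1 − x/a)² dx = a⁵/105.
State is unnormalized: ∫|ψ|² dx = 1.1667, and ∫ψ*·x²·ψ dx = 0.35729, so ⟨x²⟩ = 0.35729 / 1.1667.
⟨x²⟩ = 0.30625.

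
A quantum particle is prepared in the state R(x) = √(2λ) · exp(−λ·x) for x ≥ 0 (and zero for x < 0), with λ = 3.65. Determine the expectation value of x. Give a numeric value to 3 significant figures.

⟨x⟩ = ∫ x·|R|² dx (integrals over the domain).
Every integrand reduces to terms xʲ·e^(−2λx) on [0, ∞); use ∫₀^∞ xʲ·e^(−2λx) dx = j!/(2λ)^(j+1).
⟨x⟩ = 0.13699.

0.137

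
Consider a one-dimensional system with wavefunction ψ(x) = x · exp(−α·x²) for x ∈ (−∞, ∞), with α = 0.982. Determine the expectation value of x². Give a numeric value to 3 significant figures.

⟨x²⟩ = ∫ x²·|ψ|² dx / ∫|ψ|² dx (integrals over the domain).
Expand each integrand as polynomial × e^(−2αx²) and use ∫x^(2j)·e^(−2αx²) dx = (2j−1)!!/(4α)^j · √(π/(2α)), odd powers → 0; here √(π/(2α)) = 1.2647.
State is unnormalized: ∫|ψ|² dx = 0.32198, and ∫ψ*·x²·ψ dx = 0.24591, so ⟨x²⟩ = 0.24591 / 0.32198.
⟨x²⟩ = 0.76375.

0.764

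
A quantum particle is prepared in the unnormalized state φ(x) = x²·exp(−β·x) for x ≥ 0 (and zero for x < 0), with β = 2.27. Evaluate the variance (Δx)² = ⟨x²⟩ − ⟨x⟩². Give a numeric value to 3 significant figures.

0.243

Compute ⟨x⟩ and ⟨x²⟩ separately, then (Δx)² = ⟨x²⟩ − ⟨x⟩².
Every integrand reduces to terms xʲ·e^(−2βx) on [0, ∞); use ∫₀^∞ xʲ·e^(−2βx) dx = j!/(2β)^(j+1).
Normalization: ∫|φ|² dx = 0.012443.
⟨x⟩ = 1.1013 and ⟨x²⟩ = 1.4555.
(Δx)² = 1.4555 − (1.1013)² = 0.24258.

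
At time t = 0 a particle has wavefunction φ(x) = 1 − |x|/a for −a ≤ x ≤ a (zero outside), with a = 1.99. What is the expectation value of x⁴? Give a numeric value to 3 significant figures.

0.448

⟨x⁴⟩ = ∫ x⁴·|φ|² dx / ∫|φ|² dx (integrals over the domain).
φ is even, so ∫ over [−a, a] = 2∫₀ᵃ with φ = 1 − x/a there: ∫₀ᵃ (1 − x/a)² dx = a/3, ∫₀ᵃ x²(1 − x/a)² dx = a³/30, ∫₀ᵃ x⁴(1 − x/a)² dx = a⁵/105.
State is unnormalized: ∫|φ|² dx = 1.3267, and ∫φ*·x⁴·φ dx = 0.59444, so ⟨x⁴⟩ = 0.59444 / 1.3267.
⟨x⁴⟩ = 0.44807.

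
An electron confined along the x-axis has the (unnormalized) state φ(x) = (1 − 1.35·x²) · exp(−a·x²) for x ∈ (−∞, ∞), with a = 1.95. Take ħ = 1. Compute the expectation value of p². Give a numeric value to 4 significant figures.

4.079

p² φ = −ħ² d²φ/dx²; ⟨p²⟩ = −ħ² ∫ φ*·φ'' dx / ∫|φ|² dx.
Expand each integrand as polynomial × e^(−2ax²) and use ∫x^(2j)·e^(−2ax²) dx = (2j−1)!!/(4a)^j · √(π/(2a)), odd powers → 0; here √(π/(2a)) = 0.89752. Differentiate with the product rule, d/dx e^(−ax²) = −2ax·e^(−ax²).
State is unnormalized: ∫|φ|² dx = 0.66749, and ∫φ*·(−ħ² φ'') dx = 2.7230, so ⟨p²⟩ = 2.7230 / 0.66749.
⟨p²⟩ = 4.0794.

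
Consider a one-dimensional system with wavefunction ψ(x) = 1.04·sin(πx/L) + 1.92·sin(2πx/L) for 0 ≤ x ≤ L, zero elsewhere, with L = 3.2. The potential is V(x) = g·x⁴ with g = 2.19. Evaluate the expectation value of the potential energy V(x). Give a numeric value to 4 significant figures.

⟨V⟩ = ∫ V(x)·|ψ|² dx / ∫|ψ|² dx.
On 0 ≤ x ≤ L (j ≠ l): ∫sin²(jπx/L) dx = L/2, ∫sin(jπx/L)·sin(lπx/L) dx = 0; diagonal moments ∫x·sin²(jπx/L) dx = L²/4, ∫x²·sin²(jπx/L) dx = L³·(1/6 − 1/(4j²π²)); cross terms ∫x·sin(jπx/L)·sin(lπx/L) dx = 0 for j + l even and −4jlL²/(π²(j² − l²)²) for j + l odd, ∫x²·sin(jπx/L)·sin(lπx/L) dx = (−1)^(j+l)·4jlL³/(π²(j² − l²)²); higher powers the same way via product-to-sum and parts.
State is unnormalized: ∫|ψ|² dx = 7.6288, and ∫ψ*·V(x)·ψ dx = 111.67, so ⟨V⟩ = 111.67 / 7.6288.
⟨V⟩ = 14.638.

14.64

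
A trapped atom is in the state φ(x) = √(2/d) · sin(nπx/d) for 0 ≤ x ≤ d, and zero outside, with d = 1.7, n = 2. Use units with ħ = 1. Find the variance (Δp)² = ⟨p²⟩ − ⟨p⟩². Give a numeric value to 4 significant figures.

13.66

Compute ⟨p⟩ and ⟨p²⟩ separately; (Δp)² = ⟨p²⟩ − ⟨p⟩².
d/dx sin(nπx/d) = (nπ/d)·cos(nπx/d) and d²/dx² sin(nπx/d) = −(nπ/d)²·sin(nπx/d); on 0 ≤ x ≤ d, ∫sin²(nπx/d) dx = d/2 and ∫sin(nπx/d)·cos(nπx/d) dx = 0.
⟨p⟩ = 0.0000 and ⟨p²⟩ = 13.660.
(Δp)² = 13.660 − (0.0000)² = 13.660.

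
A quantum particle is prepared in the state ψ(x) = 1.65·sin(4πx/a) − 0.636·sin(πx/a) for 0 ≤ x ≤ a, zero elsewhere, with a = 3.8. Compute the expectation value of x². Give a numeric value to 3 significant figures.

4.82

⟨x²⟩ = ∫ x²·|ψ|² dx / ∫|ψ|² dx (integrals over the domain).
On 0 ≤ x ≤ a (j ≠ l): ∫sin²(jπx/a) dx = a/2, ∫sin(jπx/a)·sin(lπx/a) dx = 0; diagonal moments ∫x·sin²(jπx/a) dx = a²/4, ∫x²·sin²(jπx/a) dx = a³·(1/6 − 1/(4j²π²)); cross terms ∫x·sin(jπx/a)·sin(lπx/a) dx = 0 for j + l even and −4jla²/(π²(j² − l²)²) for j + l odd, ∫x²·sin(jπx/a)·sin(lπx/a) dx = (−1)^(j+l)·4jla³/(π²(j² − l²)²); higher powers the same way via product-to-sum and parts.
State is unnormalized: ∫|ψ|² dx = 5.9413, and ∫ψ*·x²·ψ dx = 28.628, so ⟨x²⟩ = 28.628 / 5.9413.
⟨x²⟩ = 4.8186.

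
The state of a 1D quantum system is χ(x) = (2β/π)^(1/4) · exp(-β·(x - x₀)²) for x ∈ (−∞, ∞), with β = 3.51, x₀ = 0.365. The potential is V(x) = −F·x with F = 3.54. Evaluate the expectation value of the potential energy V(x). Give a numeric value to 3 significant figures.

-1.29

⟨V⟩ = ∫ V(x)·|χ|² dx.
Gaussian moments (u = x − x₀): ∫u^(2j)·e^(−2βu²) du = (2j−1)!!/(4β)^j · √(π/(2β)), odd powers integrate to 0; here √(π/(2β)) = 0.66897.
⟨V⟩ = -1.2921.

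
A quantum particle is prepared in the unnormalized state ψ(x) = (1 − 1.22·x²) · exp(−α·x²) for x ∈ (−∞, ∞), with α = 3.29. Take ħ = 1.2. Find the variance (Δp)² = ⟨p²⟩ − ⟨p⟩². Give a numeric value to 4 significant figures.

Compute ⟨p⟩ and ⟨p²⟩ separately; (Δp)² = ⟨p²⟩ − ⟨p⟩².
Expand each integrand as polynomial × e^(−2αx²) and use ∫x^(2j)·e^(−2αx²) dx = (2j−1)!!/(4α)^j · √(π/(2α)), odd powers → 0; here √(π/(2α)) = 0.69097. Differentiate with the product rule, d/dx e^(−αx²) = −2αx·e^(−αx²).
Normalization: ∫|ψ|² dx = 0.58068.
⟨p⟩ = 0.0000 and ⟨p²⟩ = 7.0219.
(Δp)² = 7.0219 − (0.0000)² = 7.0219.

7.022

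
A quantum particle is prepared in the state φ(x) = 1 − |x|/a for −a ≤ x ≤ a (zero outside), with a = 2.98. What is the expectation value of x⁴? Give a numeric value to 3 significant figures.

2.25

⟨x⁴⟩ = ∫ x⁴·|φ|² dx / ∫|φ|² dx (integrals over the domain).
φ is even, so ∫ over [−a, a] = 2∫₀ᵃ with φ = 1 − x/a there: ∫₀ᵃ (1 − x/a)² dx = a/3, ∫₀ᵃ x²(1 − x/a)² dx = a³/30, ∫₀ᵃ x⁴(1 − x/a)² dx = a⁵/105.
State is unnormalized: ∫|φ|² dx = 1.9867, and ∫φ*·x⁴·φ dx = 4.4763, so ⟨x⁴⟩ = 4.4763 / 1.9867.
⟨x⁴⟩ = 2.2532.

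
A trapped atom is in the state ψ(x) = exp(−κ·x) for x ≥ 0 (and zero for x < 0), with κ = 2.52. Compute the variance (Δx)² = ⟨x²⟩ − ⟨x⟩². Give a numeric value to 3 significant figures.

Compute ⟨x⟩ and ⟨x²⟩ separately, then (Δx)² = ⟨x²⟩ − ⟨x⟩².
Every integrand reduces to terms xʲ·e^(−2κx) on [0, ∞); use ∫₀^∞ xʲ·e^(−2κx) dx = j!/(2κ)^(j+1).
Normalization: ∫|ψ|² dx = 0.19841.
⟨x⟩ = 0.19841 and ⟨x²⟩ = 0.078735.
(Δx)² = 0.078735 − (0.19841)² = 0.039368.

0.0394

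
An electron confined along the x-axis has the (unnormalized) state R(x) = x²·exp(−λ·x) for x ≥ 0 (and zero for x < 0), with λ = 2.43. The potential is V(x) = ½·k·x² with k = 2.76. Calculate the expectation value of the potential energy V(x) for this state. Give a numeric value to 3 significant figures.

⟨V⟩ = ∫ V(x)·|R|² dx / ∫|R|² dx.
Every integrand reduces to terms xʲ·e^(−2λx) on [0, ∞); use ∫₀^∞ xʲ·e^(−2λx) dx = j!/(2λ)^(j+1).
State is unnormalized: ∫|R|² dx = 0.0088518, and ∫R*·V(x)·R dx = 0.015515, so ⟨V⟩ = 0.015515 / 0.0088518.
⟨V⟩ = 1.7528.

1.75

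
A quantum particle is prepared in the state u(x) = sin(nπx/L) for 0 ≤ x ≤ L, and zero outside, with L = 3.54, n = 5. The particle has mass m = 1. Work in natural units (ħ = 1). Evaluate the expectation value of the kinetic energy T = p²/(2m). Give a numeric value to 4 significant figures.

T = −(ħ²/2m) d²/dx², so ⟨T⟩ = −(ħ²/2m) ∫ u*·u'' dx / ∫|u|² dx; with m = 1.
d/dx sin(nπx/L) = (nπ/L)·cos(nπx/L) and d²/dx² sin(nπx/L) = −(nπ/L)²·sin(nπx/L); on 0 ≤ x ≤ L, ∫sin²(nπx/L) dx = L/2 and ∫sin(nπx/L)·cos(nπx/L) dx = 0.
State is unnormalized: ∫|u|² dx = 1.7700, and ∫u*·(−ħ²/2m · u'') dx = 17.425, so ⟨T⟩ = 17.425 / 1.7700.
⟨T⟩ = 9.8447.

9.845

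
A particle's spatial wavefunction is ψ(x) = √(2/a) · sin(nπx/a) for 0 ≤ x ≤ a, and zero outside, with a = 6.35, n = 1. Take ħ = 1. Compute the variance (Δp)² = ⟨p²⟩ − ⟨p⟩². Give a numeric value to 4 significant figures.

Compute ⟨p⟩ and ⟨p²⟩ separately; (Δp)² = ⟨p²⟩ − ⟨p⟩².
d/dx sin(nπx/a) = (nπ/a)·cos(nπx/a) and d²/dx² sin(nπx/a) = −(nπ/a)²·sin(nπx/a); on 0 ≤ x ≤ a, ∫sin²(nπx/a) dx = a/2 and ∫sin(nπx/a)·cos(nπx/a) dx = 0.
⟨p⟩ = 0.0000 and ⟨p²⟩ = 0.24477.
(Δp)² = 0.24477 − (0.0000)² = 0.24477.

0.2448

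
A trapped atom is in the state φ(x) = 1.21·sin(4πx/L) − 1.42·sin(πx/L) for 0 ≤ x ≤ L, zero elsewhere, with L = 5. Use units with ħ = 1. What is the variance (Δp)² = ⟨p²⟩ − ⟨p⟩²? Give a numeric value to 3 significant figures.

2.89

Compute ⟨p⟩ and ⟨p²⟩ separately; (Δp)² = ⟨p²⟩ − ⟨p⟩².
d²/dx² sin(jπx/L) = −(jπ/L)²·sin(jπx/L); on 0 ≤ x ≤ L, ∫sin²(jπx/L) dx = L/2 and ∫sin(jπx/L)·sin(lπx/L) dx = 0 for j ≠ l, so only diagonal terms survive in ∫|φ|² and ∫φ·φ″; ∫φ·φ′ dx = [φ²/2] between the walls = 0.
Normalization: ∫|φ|² dx = 8.7013.
⟨p⟩ = 0.0000 and ⟨p²⟩ = 2.8858.
(Δp)² = 2.8858 − (0.0000)² = 2.8858.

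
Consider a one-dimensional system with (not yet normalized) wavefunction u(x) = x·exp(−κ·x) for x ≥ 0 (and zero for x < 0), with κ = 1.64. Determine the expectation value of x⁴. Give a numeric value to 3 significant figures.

⟨x⁴⟩ = ∫ x⁴·|u|² dx / ∫|u|² dx (integrals over the domain).
Every integrand reduces to terms xʲ·e^(−2κx) on [0, ∞); use ∫₀^∞ xʲ·e^(−2κx) dx = j!/(2κ)^(j+1).
State is unnormalized: ∫|u|² dx = 0.056677, and ∫u*·x⁴·u dx = 0.17629, so ⟨x⁴⟩ = 0.17629 / 0.056677.
⟨x⁴⟩ = 3.1103.

3.11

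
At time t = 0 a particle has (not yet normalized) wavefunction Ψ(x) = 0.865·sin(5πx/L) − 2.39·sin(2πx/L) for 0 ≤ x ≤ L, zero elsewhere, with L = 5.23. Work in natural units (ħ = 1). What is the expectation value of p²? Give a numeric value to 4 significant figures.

2.321

p² Ψ = −ħ² d²Ψ/dx²; ⟨p²⟩ = −ħ² ∫ Ψ*·Ψ'' dx / ∫|Ψ|² dx.
d²/dx² sin(jπx/L) = −(jπ/L)²·sin(jπx/L); on 0 ≤ x ≤ L, ∫sin²(jπx/L) dx = L/2 and ∫sin(jπx/L)·sin(lπx/L) dx = 0 for j ≠ l, so only diagonal terms survive in ∫|Ψ|² and ∫Ψ·Ψ″; ∫Ψ·Ψ′ dx = [Ψ²/2] between the walls = 0.
State is unnormalized: ∫|Ψ|² dx = 16.894, and ∫Ψ*·(−ħ² Ψ'') dx = 39.209, so ⟨p²⟩ = 39.209 / 16.894.
⟨p²⟩ = 2.3209.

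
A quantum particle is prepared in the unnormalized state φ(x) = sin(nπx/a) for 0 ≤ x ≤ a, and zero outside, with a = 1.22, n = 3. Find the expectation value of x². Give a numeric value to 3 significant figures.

⟨x²⟩ = ∫ x²·|φ|² dx / ∫|φ|² dx (integrals over the domain).
With sin²θ = (1 − cos2θ)/2 on 0 ≤ x ≤ a: ∫sin²(nπx/a) dx = a/2, ∫x·sin²(nπx/a) dx = a²/4, ∫x²·sin²(nπx/a) dx = a³·(1/6 − 1/(4n²π²)); higher powers xᵏ the same way, integrating xᵏ·cos(2nπx/a) by parts.
State is unnormalized: ∫|φ|² dx = 0.61000, and ∫φ*·x²·φ dx = 0.29753, so ⟨x²⟩ = 0.29753 / 0.61000.
⟨x²⟩ = 0.48776.

0.488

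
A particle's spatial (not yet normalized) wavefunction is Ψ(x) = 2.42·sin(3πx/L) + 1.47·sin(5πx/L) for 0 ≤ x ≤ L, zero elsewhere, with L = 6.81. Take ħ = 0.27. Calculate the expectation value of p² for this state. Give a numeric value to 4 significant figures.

0.2065

p² Ψ = −ħ² d²Ψ/dx²; ⟨p²⟩ = −ħ² ∫ Ψ*·Ψ'' dx / ∫|Ψ|² dx.
d²/dx² sin(jπx/L) = −(jπ/L)²·sin(jπx/L); on 0 ≤ x ≤ L, ∫sin²(jπx/L) dx = L/2 and ∫sin(jπx/L)·sin(lπx/L) dx = 0 for j ≠ l, so only diagonal terms survive in ∫|Ψ|² and ∫Ψ·Ψ″; ∫Ψ·Ψ′ dx = [Ψ²/2] between the walls = 0.
State is unnormalized: ∫|Ψ|² dx = 27.299, and ∫Ψ*·(−ħ² Ψ'') dx = 5.6382, so ⟨p²⟩ = 5.6382 / 27.299.
⟨p²⟩ = 0.20653.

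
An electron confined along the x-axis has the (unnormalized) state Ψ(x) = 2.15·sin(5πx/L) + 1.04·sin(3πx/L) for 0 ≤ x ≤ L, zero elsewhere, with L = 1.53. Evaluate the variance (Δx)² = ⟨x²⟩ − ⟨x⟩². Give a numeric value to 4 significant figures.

0.2759

Compute ⟨x⟩ and ⟨x²⟩ separately, then (Δx)² = ⟨x²⟩ − ⟨x⟩².
On 0 ≤ x ≤ L (j ≠ l): ∫sin²(jπx/L) dx = L/2, ∫sin(jπx/L)·sin(lπx/L) dx = 0; diagonal moments ∫x·sin²(jπx/L) dx = L²/4, ∫x²·sin²(jπx/L) dx = L³·(1/6 − 1/(4j²π²)); cross terms ∫x·sin(jπx/L)·sin(lπx/L) dx = 0 for j + l even and −4jlL²/(π²(j² − l²)²) for j + l odd, ∫x²·sin(jπx/L)·sin(lπx/L) dx = (−1)^(j+l)·4jlL³/(π²(j² − l²)²); higher powers the same way via product-to-sum and parts.
Normalization: ∫|Ψ|² dx = 4.3636.
⟨x⟩ = 0.76500 and ⟨x²⟩ = 0.86112.
(Δx)² = 0.86112 − (0.76500)² = 0.27590.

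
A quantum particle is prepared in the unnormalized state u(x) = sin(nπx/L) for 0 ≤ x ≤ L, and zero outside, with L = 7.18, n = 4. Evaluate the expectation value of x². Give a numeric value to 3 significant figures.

⟨x²⟩ = ∫ x²·|u|² dx / ∫|u|² dx (integrals over the domain).
With sin²θ = (1 − cos2θ)/2 on 0 ≤ x ≤ L: ∫sin²(nπx/L) dx = L/2, ∫x·sin²(nπx/L) dx = L²/4, ∫x²·sin²(nπx/L) dx = L³·(1/6 − 1/(4n²π²)); higher powers xᵏ the same way, integrating xᵏ·cos(2nπx/L) by parts.
State is unnormalized: ∫|u|² dx = 3.5900, and ∫u*·x²·u dx = 61.105, so ⟨x²⟩ = 61.105 / 3.5900.
⟨x²⟩ = 17.021.

17.0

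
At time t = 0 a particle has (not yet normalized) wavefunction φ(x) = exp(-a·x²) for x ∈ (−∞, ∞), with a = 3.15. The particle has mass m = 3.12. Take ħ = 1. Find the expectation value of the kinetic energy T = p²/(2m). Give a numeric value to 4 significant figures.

0.5048

T = −(ħ²/2m) d²/dx², so ⟨T⟩ = −(ħ²/2m) ∫ φ*·φ'' dx / ∫|φ|² dx; with m = 3.12.
Gaussian moments: ∫x^(2j)·e^(−2ax²) dx = (2j−1)!!/(4a)^j · √(π/(2a)), odd powers integrate to 0; here √(π/(2a)) = 0.70616. Derivatives: d/dx e^(−ax²) = −2ax·e^(−ax²), d²/dx² e^(−ax²) = (4a²x² − 2a)·e^(−ax²).
State is unnormalized: ∫|φ|² dx = 0.70616, and ∫φ*·(−ħ²/2m · φ'') dx = 0.35648, so ⟨T⟩ = 0.35648 / 0.70616.
⟨T⟩ = 0.50481.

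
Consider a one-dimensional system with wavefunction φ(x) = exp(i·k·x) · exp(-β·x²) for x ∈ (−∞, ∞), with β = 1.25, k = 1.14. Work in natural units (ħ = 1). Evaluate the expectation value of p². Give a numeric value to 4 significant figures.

p² φ = −ħ² d²φ/dx²; ⟨p²⟩ = −ħ² ∫ φ*·φ'' dx / ∫|φ|² dx.
Gaussian moments: ∫x^(2j)·e^(−2βx²) dx = (2j−1)!!/(4β)^j · √(π/(2β)), odd powers integrate to 0; here √(π/(2β)) = 1.1210. Derivatives: φ′ = (ik − 2βx)·φ, φ″ = ((ik − 2βx)² − 2β)·φ; the odd-in-x pieces drop out.
State is unnormalized: ∫|φ|² dx = 1.1210, and ∫φ*·(−ħ² φ'') dx = 2.8581, so ⟨p²⟩ = 2.8581 / 1.1210.
⟨p²⟩ = 2.5496.

2.550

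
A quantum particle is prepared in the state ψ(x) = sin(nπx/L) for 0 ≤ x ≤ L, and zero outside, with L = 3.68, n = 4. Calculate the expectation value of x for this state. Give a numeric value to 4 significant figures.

⟨x⟩ = ∫ x·|ψ|² dx / ∫|ψ|² dx (integrals over the domain).
With sin²θ = (1 − cos2θ)/2 on 0 ≤ x ≤ L: ∫sin²(nπx/L) dx = L/2, ∫x·sin²(nπx/L) dx = L²/4, ∫x²·sin²(nπx/L) dx = L³·(1/6 − 1/(4n²π²)); higher powers xᵏ the same way, integrating xᵏ·cos(2nπx/L) by parts.
State is unnormalized: ∫|ψ|² dx = 1.8400, and ∫ψ*·x·ψ dx = 3.3856, so ⟨x⟩ = 3.3856 / 1.8400.
⟨x⟩ = 1.8400.

1.840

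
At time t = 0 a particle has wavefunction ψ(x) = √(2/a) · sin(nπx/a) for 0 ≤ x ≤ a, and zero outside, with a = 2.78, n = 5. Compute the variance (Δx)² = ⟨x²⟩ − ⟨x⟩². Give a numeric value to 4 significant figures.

Compute ⟨x⟩ and ⟨x²⟩ separately, then (Δx)² = ⟨x²⟩ − ⟨x⟩².
With sin²θ = (1 − cos2θ)/2 on 0 ≤ x ≤ a: ∫sin²(nπx/a) dx = a/2, ∫x·sin²(nπx/a) dx = a²/4, ∫x²·sin²(nπx/a) dx = a³·(1/6 − 1/(4n²π²)); higher powers xᵏ the same way, integrating xᵏ·cos(2nπx/a) by parts.
⟨x⟩ = 1.3900 and ⟨x²⟩ = 2.5605.
(Δx)² = 2.5605 − (1.3900)² = 0.62837.

0.6284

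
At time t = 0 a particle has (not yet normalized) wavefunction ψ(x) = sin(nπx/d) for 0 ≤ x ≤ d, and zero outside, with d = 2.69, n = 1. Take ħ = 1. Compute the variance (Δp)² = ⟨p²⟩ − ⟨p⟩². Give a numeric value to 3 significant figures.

1.36

Compute ⟨p⟩ and ⟨p²⟩ separately; (Δp)² = ⟨p²⟩ − ⟨p⟩².
d/dx sin(nπx/d) = (nπ/d)·cos(nπx/d) and d²/dx² sin(nπx/d) = −(nπ/d)²·sin(nπx/d); on 0 ≤ x ≤ d, ∫sin²(nπx/d) dx = d/2 and ∫sin(nπx/d)·cos(nπx/d) dx = 0.
Normalization: ∫|ψ|² dx = 1.3450.
⟨p⟩ = 0.0000 and ⟨p²⟩ = 1.3639.
(Δp)² = 1.3639 − (0.0000)² = 1.3639.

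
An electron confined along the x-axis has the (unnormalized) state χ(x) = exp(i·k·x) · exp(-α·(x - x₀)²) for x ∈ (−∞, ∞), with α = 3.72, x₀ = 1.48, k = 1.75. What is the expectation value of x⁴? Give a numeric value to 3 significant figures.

⟨x⁴⟩ = ∫ x⁴·|χ|² dx / ∫|χ|² dx (integrals over the domain).
Gaussian moments (u = x − x₀): ∫u^(2j)·e^(−2αu²) du = (2j−1)!!/(4α)^j · √(π/(2α)), odd powers integrate to 0; here √(π/(2α)) = 0.64981.
State is unnormalized: ∫|χ|² dx = 0.64981, and ∫χ*·x⁴·χ dx = 3.7004, so ⟨x⁴⟩ = 3.7004 / 0.64981.
⟨x⁴⟩ = 5.6946.

5.69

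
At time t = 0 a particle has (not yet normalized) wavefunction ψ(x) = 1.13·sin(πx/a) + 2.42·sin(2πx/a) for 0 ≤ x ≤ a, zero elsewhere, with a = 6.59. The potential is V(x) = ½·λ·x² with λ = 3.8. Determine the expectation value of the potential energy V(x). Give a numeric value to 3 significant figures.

⟨V⟩ = ∫ V(x)·|ψ|² dx / ∫|ψ|² dx.
On 0 ≤ x ≤ a (j ≠ l): ∫sin²(jπx/a) dx = a/2, ∫sin(jπx/a)·sin(lπx/a) dx = 0; diagonal moments ∫x·sin²(jπx/a) dx = a²/4, ∫x²·sin²(jπx/a) dx = a³·(1/6 − 1/(4j²π²)); cross terms ∫x·sin(jπx/a)·sin(lπx/a) dx = 0 for j + l even and −4jla²/(π²(j² − l²)²) for j + l odd, ∫x²·sin(jπx/a)·sin(lπx/a) dx = (−1)^(j+l)·4jla³/(π²(j² − l²)²); higher powers the same way via product-to-sum and parts.
State is unnormalized: ∫|ψ|² dx = 23.504, and ∫ψ*·V(x)·ψ dx = 340.87, so ⟨V⟩ = 340.87 / 23.504.
⟨V⟩ = 14.503.

14.5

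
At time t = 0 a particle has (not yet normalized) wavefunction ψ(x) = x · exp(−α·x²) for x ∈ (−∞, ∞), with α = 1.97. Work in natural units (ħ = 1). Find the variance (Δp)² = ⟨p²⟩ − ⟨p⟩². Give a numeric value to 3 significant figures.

Compute ⟨p⟩ and ⟨p²⟩ separately; (Δp)² = ⟨p²⟩ − ⟨p⟩².
Expand each integrand as polynomial × e^(−2αx²) and use ∫x^(2j)·e^(−2αx²) dx = (2j−1)!!/(4α)^j · √(π/(2α)), odd powers → 0; here √(π/(2α)) = 0.89295. Differentiate with the product rule, d/dx e^(−αx²) = −2αx·e^(−αx²).
Normalization: ∫|ψ|² dx = 0.11332.
⟨p⟩ = 0.0000 and ⟨p²⟩ = 5.9100.
(Δp)² = 5.9100 − (0.0000)² = 5.9100.

5.91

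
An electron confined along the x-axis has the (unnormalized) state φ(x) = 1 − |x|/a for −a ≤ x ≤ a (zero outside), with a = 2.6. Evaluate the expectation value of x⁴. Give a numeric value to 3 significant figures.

1.31

⟨x⁴⟩ = ∫ x⁴·|φ|² dx / ∫|φ|² dx (integrals over the domain).
φ is even, so ∫ over [−a, a] = 2∫₀ᵃ with φ = 1 − x/a there: ∫₀ᵃ (1 − x/a)² dx = a/3, ∫₀ᵃ x²(1 − x/a)² dx = a³/30, ∫₀ᵃ x⁴(1 − x/a)² dx = a⁵/105.
State is unnormalized: ∫|φ|² dx = 1.7333, and ∫φ*·x⁴·φ dx = 2.2631, so ⟨x⁴⟩ = 2.2631 / 1.7333.
⟨x⁴⟩ = 1.3056.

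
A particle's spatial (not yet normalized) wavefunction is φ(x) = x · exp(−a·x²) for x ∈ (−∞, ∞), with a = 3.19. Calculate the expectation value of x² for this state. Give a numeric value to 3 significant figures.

⟨x²⟩ = ∫ x²·|φ|² dx / ∫|φ|² dx (integrals over the domain).
Expand each integrand as polynomial × e^(−2ax²) and use ∫x^(2j)·e^(−2ax²) dx = (2j−1)!!/(4a)^j · √(π/(2a)), odd powers → 0; here √(π/(2a)) = 0.70172.
State is unnormalized: ∫|φ|² dx = 0.054994, and ∫φ*·x²·φ dx = 0.012930, so ⟨x²⟩ = 0.012930 / 0.054994.
⟨x²⟩ = 0.23511.

0.235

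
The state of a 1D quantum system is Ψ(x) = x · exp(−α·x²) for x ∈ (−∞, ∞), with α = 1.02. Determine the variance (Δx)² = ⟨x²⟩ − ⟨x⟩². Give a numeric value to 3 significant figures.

0.735

Compute ⟨x⟩ and ⟨x²⟩ separately, then (Δx)² = ⟨x²⟩ − ⟨x⟩².
Expand each integrand as polynomial × e^(−2αx²) and use ∫x^(2j)·e^(−2αx²) dx = (2j−1)!!/(4α)^j · √(π/(2α)), odd powers → 0; here √(π/(2α)) = 1.2410.
Normalization: ∫|Ψ|² dx = 0.30416.
⟨x⟩ = 0.0000 and ⟨x²⟩ = 0.73529.
(Δx)² = 0.73529 − (0.0000)² = 0.73529.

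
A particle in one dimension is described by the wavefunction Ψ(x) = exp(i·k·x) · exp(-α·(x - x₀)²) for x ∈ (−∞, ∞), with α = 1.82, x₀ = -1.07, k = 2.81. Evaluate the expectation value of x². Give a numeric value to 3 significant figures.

1.28

⟨x²⟩ = ∫ x²·|Ψ|² dx / ∫|Ψ|² dx (integrals over the domain).
Gaussian moments (u = x − x₀): ∫u^(2j)·e^(−2αu²) du = (2j−1)!!/(4α)^j · √(π/(2α)), odd powers integrate to 0; here √(π/(2α)) = 0.92902.
State is unnormalized: ∫|Ψ|² dx = 0.92902, and ∫Ψ*·x²·Ψ dx = 1.1912, so ⟨x²⟩ = 1.1912 / 0.92902.
⟨x²⟩ = 1.2823.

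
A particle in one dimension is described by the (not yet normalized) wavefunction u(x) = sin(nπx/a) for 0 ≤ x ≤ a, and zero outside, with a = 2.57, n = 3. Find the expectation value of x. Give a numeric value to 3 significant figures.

⟨x⟩ = ∫ x·|u|² dx / ∫|u|² dx (integrals over the domain).
With sin²θ = (1 − cos2θ)/2 on 0 ≤ x ≤ a: ∫sin²(nπx/a) dx = a/2, ∫x·sin²(nπx/a) dx = a²/4, ∫x²·sin²(nπx/a) dx = a³·(1/6 − 1/(4n²π²)); higher powers xᵏ the same way, integrating xᵏ·cos(2nπx/a) by parts.
State is unnormalized: ∫|u|² dx = 1.2850, and ∫u*·x·u dx = 1.6512, so ⟨x⟩ = 1.6512 / 1.2850.
⟨x⟩ = 1.2850.

1.29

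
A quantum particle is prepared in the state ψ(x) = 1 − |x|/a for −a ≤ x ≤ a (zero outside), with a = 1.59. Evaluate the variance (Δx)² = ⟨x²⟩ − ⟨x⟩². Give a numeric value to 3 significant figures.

Compute ⟨x⟩ and ⟨x²⟩ separately, then (Δx)² = ⟨x²⟩ − ⟨x⟩².
ψ is even, so ∫ over [−a, a] = 2∫₀ᵃ with ψ = 1 − x/a there: ∫₀ᵃ (1 − x/a)² dx = a/3, ∫₀ᵃ x²(1 − x/a)² dx = a³/30, ∫₀ᵃ x⁴(1 − x/a)² dx = a⁵/105.
Normalization: ∫|ψ|² dx = 1.0600.
⟨x⟩ = 0.0000 and ⟨x²⟩ = 0.25281.
(Δx)² = 0.25281 − (0.0000)² = 0.25281.

0.253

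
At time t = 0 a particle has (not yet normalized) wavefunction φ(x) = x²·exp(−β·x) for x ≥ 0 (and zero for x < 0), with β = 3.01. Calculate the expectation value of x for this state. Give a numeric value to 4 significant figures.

0.8306

⟨x⟩ = ∫ x·|φ|² dx / ∫|φ|² dx (integrals over the domain).
Every integrand reduces to terms xʲ·e^(−2βx) on [0, ∞); use ∫₀^∞ xʲ·e^(−2βx) dx = j!/(2β)^(j+1).
State is unnormalized: ∫|φ|² dx = 0.0030355, and ∫φ*·x·φ dx = 0.0025212, so ⟨x⟩ = 0.0025212 / 0.0030355.
⟨x⟩ = 0.83056.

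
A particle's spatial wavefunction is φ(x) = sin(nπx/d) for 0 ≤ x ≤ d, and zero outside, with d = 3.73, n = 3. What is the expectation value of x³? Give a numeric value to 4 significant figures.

⟨x³⟩ = ∫ x³·|φ|² dx / ∫|φ|² dx (integrals over the domain).
With sin²θ = (1 − cos2θ)/2 on 0 ≤ x ≤ d: ∫sin²(nπx/d) dx = d/2, ∫x·sin²(nπx/d) dx = d²/4, ∫x²·sin²(nπx/d) dx = d³·(1/6 − 1/(4n²π²)); higher powers xᵏ the same way, integrating xᵏ·cos(2nπx/d) by parts.
State is unnormalized: ∫|φ|² dx = 1.8650, and ∫φ*·x³·φ dx = 23.379, so ⟨x³⟩ = 23.379 / 1.8650.
⟨x³⟩ = 12.536.

12.54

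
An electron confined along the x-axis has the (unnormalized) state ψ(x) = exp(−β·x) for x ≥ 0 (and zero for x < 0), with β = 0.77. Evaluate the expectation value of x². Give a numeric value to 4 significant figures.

0.8433

⟨x²⟩ = ∫ x²·|ψ|² dx / ∫|ψ|² dx (integrals over the domain).
Every integrand reduces to terms xʲ·e^(−2βx) on [0, ∞); use ∫₀^∞ xʲ·e^(−2βx) dx = j!/(2β)^(j+1).
State is unnormalized: ∫|ψ|² dx = 0.64935, and ∫ψ*·x²·ψ dx = 0.54761, so ⟨x²⟩ = 0.54761 / 0.64935.
⟨x²⟩ = 0.84331.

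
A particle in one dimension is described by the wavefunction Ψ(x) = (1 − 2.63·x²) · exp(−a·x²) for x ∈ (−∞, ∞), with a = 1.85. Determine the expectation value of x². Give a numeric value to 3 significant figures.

⟨x²⟩ = ∫ x²·|Ψ|² dx / ∫|Ψ|² dx (integrals over the domain).
Expand each integrand as polynomial × e^(−2ax²) and use ∫x^(2j)·e^(−2ax²) dx = (2j−1)!!/(4a)^j · √(π/(2a)), odd powers → 0; here √(π/(2a)) = 0.92145.
State is unnormalized: ∫|Ψ|² dx = 0.61565, and ∫Ψ*·x²·Ψ dx = 0.094918, so ⟨x²⟩ = 0.094918 / 0.61565.
⟨x²⟩ = 0.15417.

0.154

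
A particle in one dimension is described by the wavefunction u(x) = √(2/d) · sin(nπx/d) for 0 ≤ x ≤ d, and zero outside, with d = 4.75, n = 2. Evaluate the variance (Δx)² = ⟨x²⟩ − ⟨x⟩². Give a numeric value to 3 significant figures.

Compute ⟨x⟩ and ⟨x²⟩ separately, then (Δx)² = ⟨x²⟩ − ⟨x⟩².
With sin²θ = (1 − cos2θ)/2 on 0 ≤ x ≤ d: ∫sin²(nπx/d) dx = d/2, ∫x·sin²(nπx/d) dx = d²/4, ∫x²·sin²(nπx/d) dx = d³·(1/6 − 1/(4n²π²)); higher powers xᵏ the same way, integrating xᵏ·cos(2nπx/d) by parts.
⟨x⟩ = 2.3750 and ⟨x²⟩ = 7.2351.
(Δx)² = 7.2351 − (2.3750)² = 1.5945.

1.59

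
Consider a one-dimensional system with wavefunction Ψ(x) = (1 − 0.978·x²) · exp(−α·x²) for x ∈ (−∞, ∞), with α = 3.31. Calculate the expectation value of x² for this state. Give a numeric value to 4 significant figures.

0.05553

⟨x²⟩ = ∫ x²·|Ψ|² dx / ∫|Ψ|² dx (integrals over the domain).
Expand each integrand as polynomial × e^(−2αx²) and use ∫x^(2j)·e^(−2αx²) dx = (2j−1)!!/(4α)^j · √(π/(2α)), odd powers → 0; here √(π/(2α)) = 0.68888.
State is unnormalized: ∫|Ψ|² dx = 0.59839, and ∫Ψ*·x²·Ψ dx = 0.033229, so ⟨x²⟩ = 0.033229 / 0.59839.
⟨x²⟩ = 0.055531.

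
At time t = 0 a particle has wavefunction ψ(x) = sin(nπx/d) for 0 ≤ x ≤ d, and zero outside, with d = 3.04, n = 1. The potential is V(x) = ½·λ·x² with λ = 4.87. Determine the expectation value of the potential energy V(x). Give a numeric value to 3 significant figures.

6.36

⟨V⟩ = ∫ V(x)·|ψ|² dx / ∫|ψ|² dx.
With sin²θ = (1 − cos2θ)/2 on 0 ≤ x ≤ d: ∫sin²(nπx/d) dx = d/2, ∫x·sin²(nπx/d) dx = d²/4, ∫x²·sin²(nπx/d) dx = d³·(1/6 − 1/(4n²π²)); higher powers xᵏ the same way, integrating xᵏ·cos(2nπx/d) by parts.
State is unnormalized: ∫|ψ|² dx = 1.5200, and ∫ψ*·V(x)·ψ dx = 9.6688, so ⟨V⟩ = 9.6688 / 1.5200.
⟨V⟩ = 6.3611.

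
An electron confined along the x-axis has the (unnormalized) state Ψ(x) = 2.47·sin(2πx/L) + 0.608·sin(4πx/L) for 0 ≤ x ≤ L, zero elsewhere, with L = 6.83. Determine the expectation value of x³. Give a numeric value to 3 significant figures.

⟨x³⟩ = ∫ x³·|Ψ|² dx / ∫|Ψ|² dx (integrals over the domain).
On 0 ≤ x ≤ L (j ≠ l): ∫sin²(jπx/L) dx = L/2, ∫sin(jπx/L)·sin(lπx/L) dx = 0; diagonal moments ∫x·sin²(jπx/L) dx = L²/4, ∫x²·sin²(jπx/L) dx = L³·(1/6 − 1/(4j²π²)); cross terms ∫x·sin(jπx/L)·sin(lπx/L) dx = 0 for j + l even and −4jlL²/(π²(j² − l²)²) for j + l odd, ∫x²·sin(jπx/L)·sin(lπx/L) dx = (−1)^(j+l)·4jlL³/(π²(j² − l²)²); higher powers the same way via product-to-sum and parts.
State is unnormalized: ∫|Ψ|² dx = 22.097, and ∫Ψ*·x³·Ψ dx = 1852.8, so ⟨x³⟩ = 1852.8 / 22.097.
⟨x³⟩ = 83.849.

83.8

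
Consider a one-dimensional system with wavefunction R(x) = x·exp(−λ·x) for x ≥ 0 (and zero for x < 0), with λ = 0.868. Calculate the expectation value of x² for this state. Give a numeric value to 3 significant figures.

⟨x²⟩ = ∫ x²·|R|² dx / ∫|R|² dx (integrals over the domain).
Every integrand reduces to terms xʲ·e^(−2λx) on [0, ∞); use ∫₀^∞ xʲ·e^(−2λx) dx = j!/(2λ)^(j+1).
State is unnormalized: ∫|R|² dx = 0.38228, and ∫R*·x²·R dx = 1.5222, so ⟨x²⟩ = 1.5222 / 0.38228.
⟨x²⟩ = 3.9818.

3.98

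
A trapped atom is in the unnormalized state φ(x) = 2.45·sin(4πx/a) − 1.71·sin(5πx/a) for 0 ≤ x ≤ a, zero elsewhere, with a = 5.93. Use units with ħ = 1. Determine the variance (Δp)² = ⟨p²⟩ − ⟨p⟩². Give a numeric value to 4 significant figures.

Compute ⟨p⟩ and ⟨p²⟩ separately; (Δp)² = ⟨p²⟩ − ⟨p⟩².
d²/dx² sin(jπx/a) = −(jπ/a)²·sin(jπx/a); on 0 ≤ x ≤ a, ∫sin²(jπx/a) dx = a/2 and ∫sin(jπx/a)·sin(lπx/a) dx = 0 for j ≠ l, so only diagonal terms survive in ∫|φ|² and ∫φ·φ″; ∫φ·φ′ dx = [φ²/2] between the walls = 0.
Normalization: ∫|φ|² dx = 26.467.
⟨p⟩ = 0.0000 and ⟨p²⟩ = 5.3181.
(Δp)² = 5.3181 − (0.0000)² = 5.3181.

5.318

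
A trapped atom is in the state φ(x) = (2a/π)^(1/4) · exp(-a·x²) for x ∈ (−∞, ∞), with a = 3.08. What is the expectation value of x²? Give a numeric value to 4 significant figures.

⟨x²⟩ = ∫ x²·|φ|² dx (integrals over the domain).
Gaussian moments: ∫x^(2j)·e^(−2ax²) dx = (2j−1)!!/(4a)^j · √(π/(2a)), odd powers integrate to 0; here √(π/(2a)) = 0.71414.
⟨x²⟩ = 0.081169.

0.08117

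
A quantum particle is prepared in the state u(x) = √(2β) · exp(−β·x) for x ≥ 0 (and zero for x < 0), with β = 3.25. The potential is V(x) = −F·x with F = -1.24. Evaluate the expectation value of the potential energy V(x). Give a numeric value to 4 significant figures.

0.1908

⟨V⟩ = ∫ V(x)·|u|² dx.
Every integrand reduces to terms xʲ·e^(−2βx) on [0, ∞); use ∫₀^∞ xʲ·e^(−2βx) dx = j!/(2β)^(j+1).
⟨V⟩ = 0.19077.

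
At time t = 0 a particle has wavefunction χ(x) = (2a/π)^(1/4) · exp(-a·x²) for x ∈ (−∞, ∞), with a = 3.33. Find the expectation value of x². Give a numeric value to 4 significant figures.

⟨x²⟩ = ∫ x²·|χ|² dx (integrals over the domain).
Gaussian moments: ∫x^(2j)·e^(−2ax²) dx = (2j−1)!!/(4a)^j · √(π/(2a)), odd powers integrate to 0; here √(π/(2a)) = 0.68681.
⟨x²⟩ = 0.075075.

0.07508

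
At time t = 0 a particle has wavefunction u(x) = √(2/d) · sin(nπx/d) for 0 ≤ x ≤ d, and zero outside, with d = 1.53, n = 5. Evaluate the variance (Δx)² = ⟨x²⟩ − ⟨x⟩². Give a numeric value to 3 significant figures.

Compute ⟨x⟩ and ⟨x²⟩ separately, then (Δx)² = ⟨x²⟩ − ⟨x⟩².
With sin²θ = (1 − cos2θ)/2 on 0 ≤ x ≤ d: ∫sin²(nπx/d) dx = d/2, ∫x·sin²(nπx/d) dx = d²/4, ∫x²·sin²(nπx/d) dx = d³·(1/6 − 1/(4n²π²)); higher powers xᵏ the same way, integrating xᵏ·cos(2nπx/d) by parts.
⟨x⟩ = 0.76500 and ⟨x²⟩ = 0.77556.
(Δx)² = 0.77556 − (0.76500)² = 0.19033.

0.190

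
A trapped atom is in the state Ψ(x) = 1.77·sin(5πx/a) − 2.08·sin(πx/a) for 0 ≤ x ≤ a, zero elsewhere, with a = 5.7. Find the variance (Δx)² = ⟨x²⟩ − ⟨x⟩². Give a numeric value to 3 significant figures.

1.50

Compute ⟨x⟩ and ⟨x²⟩ separately, then (Δx)² = ⟨x²⟩ − ⟨x⟩².
On 0 ≤ x ≤ a (j ≠ l): ∫sin²(jπx/a) dx = a/2, ∫sin(jπx/a)·sin(lπx/a) dx = 0; diagonal moments ∫x·sin²(jπx/a) dx = a²/4, ∫x²·sin²(jπx/a) dx = a³·(1/6 − 1/(4j²π²)); cross terms ∫x·sin(jπx/a)·sin(lπx/a) dx = 0 for j + l even and −4jla²/(π²(j² − l²)²) for j + l odd, ∫x²·sin(jπx/a)·sin(lπx/a) dx = (−1)^(j+l)·4jla³/(π²(j² − l²)²); higher powers the same way via product-to-sum and parts.
Normalization: ∫|Ψ|² dx = 21.259.
⟨x⟩ = 2.8500 and ⟨x²⟩ = 9.6220.
(Δx)² = 9.6220 − (2.8500)² = 1.4995.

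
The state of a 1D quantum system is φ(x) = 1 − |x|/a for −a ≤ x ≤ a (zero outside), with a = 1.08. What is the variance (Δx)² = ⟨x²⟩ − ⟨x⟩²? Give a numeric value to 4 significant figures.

Compute ⟨x⟩ and ⟨x²⟩ separately, then (Δx)² = ⟨x²⟩ − ⟨x⟩².
φ is even, so ∫ over [−a, a] = 2∫₀ᵃ with φ = 1 − x/a there: ∫₀ᵃ (1 − x/a)² dx = a/3, ∫₀ᵃ x²(1 − x/a)² dx = a³/30, ∫₀ᵃ x⁴(1 − x/a)² dx = a⁵/105.
Normalization: ∫|φ|² dx = 0.72000.
⟨x⟩ = 0.0000 and ⟨x²⟩ = 0.11664.
(Δx)² = 0.11664 − (0.0000)² = 0.11664.

0.1166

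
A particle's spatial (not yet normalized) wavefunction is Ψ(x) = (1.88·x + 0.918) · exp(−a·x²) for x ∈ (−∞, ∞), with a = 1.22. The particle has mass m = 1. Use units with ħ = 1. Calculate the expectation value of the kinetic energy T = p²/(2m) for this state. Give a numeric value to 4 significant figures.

1.174

T = −(ħ²/2m) d²/dx², so ⟨T⟩ = −(ħ²/2m) ∫ Ψ*·Ψ'' dx / ∫|Ψ|² dx; with m = 1.
Expand each integrand as polynomial × e^(−2ax²) and use ∫x^(2j)·e^(−2ax²) dx = (2j−1)!!/(4a)^j · √(π/(2a)), odd powers → 0; here √(π/(2a)) = 1.1347. Differentiate with the product rule, d/dx e^(−ax²) = −2ax·e^(−ax²).
State is unnormalized: ∫|Ψ|² dx = 1.7781, and ∫Ψ*·(−ħ²/2m · Ψ'') dx = 2.0872, so ⟨T⟩ = 2.0872 / 1.7781.
⟨T⟩ = 1.1739.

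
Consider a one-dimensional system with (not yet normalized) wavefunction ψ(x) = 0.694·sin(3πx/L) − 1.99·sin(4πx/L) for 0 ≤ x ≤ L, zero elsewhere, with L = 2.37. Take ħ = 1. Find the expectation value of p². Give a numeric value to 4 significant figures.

p² ψ = −ħ² d²ψ/dx²; ⟨p²⟩ = −ħ² ∫ ψ*·ψ'' dx / ∫|ψ|² dx.
d²/dx² sin(jπx/L) = −(jπ/L)²·sin(jπx/L); on 0 ≤ x ≤ L, ∫sin²(jπx/L) dx = L/2 and ∫sin(jπx/L)·sin(lπx/L) dx = 0 for j ≠ l, so only diagonal terms survive in ∫|ψ|² and ∫ψ·ψ″; ∫ψ·ψ′ dx = [ψ²/2] between the walls = 0.
State is unnormalized: ∫|ψ|² dx = 5.2635, and ∫ψ*·(−ħ² ψ'') dx = 140.96, so ⟨p²⟩ = 140.96 / 5.2635.
⟨p²⟩ = 26.780.

26.78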